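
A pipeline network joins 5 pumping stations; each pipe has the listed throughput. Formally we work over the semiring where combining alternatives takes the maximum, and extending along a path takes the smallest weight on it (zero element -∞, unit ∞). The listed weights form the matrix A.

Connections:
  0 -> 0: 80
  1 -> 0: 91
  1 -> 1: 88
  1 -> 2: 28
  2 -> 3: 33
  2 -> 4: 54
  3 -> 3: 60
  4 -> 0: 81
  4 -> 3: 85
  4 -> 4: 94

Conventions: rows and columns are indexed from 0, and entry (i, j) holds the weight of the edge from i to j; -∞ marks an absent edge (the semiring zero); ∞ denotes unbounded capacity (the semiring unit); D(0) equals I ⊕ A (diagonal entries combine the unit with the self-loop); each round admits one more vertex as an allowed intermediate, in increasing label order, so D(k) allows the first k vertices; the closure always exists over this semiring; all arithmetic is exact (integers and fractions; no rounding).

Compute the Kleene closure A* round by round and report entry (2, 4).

D(0):
  [∞, -∞, -∞, -∞, -∞]
  [91, ∞, 28, -∞, -∞]
  [-∞, -∞, ∞, 33, 54]
  [-∞, -∞, -∞, ∞, -∞]
  [81, -∞, -∞, 85, ∞]
D(1):
  [∞, -∞, -∞, -∞, -∞]
  [91, ∞, 28, -∞, -∞]
  [-∞, -∞, ∞, 33, 54]
  [-∞, -∞, -∞, ∞, -∞]
  [81, -∞, -∞, 85, ∞]
D(2):
  [∞, -∞, -∞, -∞, -∞]
  [91, ∞, 28, -∞, -∞]
  [-∞, -∞, ∞, 33, 54]
  [-∞, -∞, -∞, ∞, -∞]
  [81, -∞, -∞, 85, ∞]
D(3):
  [∞, -∞, -∞, -∞, -∞]
  [91, ∞, 28, 28, 28]
  [-∞, -∞, ∞, 33, 54]
  [-∞, -∞, -∞, ∞, -∞]
  [81, -∞, -∞, 85, ∞]
D(4):
  [∞, -∞, -∞, -∞, -∞]
  [91, ∞, 28, 28, 28]
  [-∞, -∞, ∞, 33, 54]
  [-∞, -∞, -∞, ∞, -∞]
  [81, -∞, -∞, 85, ∞]
D(5):
  [∞, -∞, -∞, -∞, -∞]
  [91, ∞, 28, 28, 28]
  [54, -∞, ∞, 54, 54]
  [-∞, -∞, -∞, ∞, -∞]
  [81, -∞, -∞, 85, ∞]
Answer: A*[2][4] = 54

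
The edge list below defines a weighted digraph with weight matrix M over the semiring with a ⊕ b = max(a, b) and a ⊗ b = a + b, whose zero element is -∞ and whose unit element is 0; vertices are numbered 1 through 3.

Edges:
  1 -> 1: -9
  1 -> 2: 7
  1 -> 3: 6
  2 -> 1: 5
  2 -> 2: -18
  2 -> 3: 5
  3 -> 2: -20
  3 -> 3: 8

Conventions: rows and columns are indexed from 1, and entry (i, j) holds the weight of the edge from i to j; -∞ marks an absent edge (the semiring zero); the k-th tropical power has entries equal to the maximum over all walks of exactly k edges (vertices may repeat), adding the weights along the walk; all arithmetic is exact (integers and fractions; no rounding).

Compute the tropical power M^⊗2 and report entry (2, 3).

M^⊗2:
  [12, -2, 14]
  [-4, 12, 13]
  [-15, -12, 16]
Key observation: the optimum is the walk 2->3->3, with weight 5 + 8 = 13.
Optimal value attained by: walk 2->3->3.
Answer: (M^⊗2)[2][3] = 13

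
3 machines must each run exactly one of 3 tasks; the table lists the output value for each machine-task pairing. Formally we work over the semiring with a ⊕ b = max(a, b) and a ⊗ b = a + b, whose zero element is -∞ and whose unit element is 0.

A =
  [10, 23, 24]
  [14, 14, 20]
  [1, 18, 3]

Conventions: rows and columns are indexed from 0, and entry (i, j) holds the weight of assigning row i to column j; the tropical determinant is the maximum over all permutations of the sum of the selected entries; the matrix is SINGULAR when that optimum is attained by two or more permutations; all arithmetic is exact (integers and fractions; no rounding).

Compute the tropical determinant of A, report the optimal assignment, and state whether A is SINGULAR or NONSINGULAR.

σ = (0, 1, 2): 10 + 14 + 3 = 27
σ = (0, 2, 1): 10 + 20 + 18 = 48
σ = (1, 0, 2): 23 + 14 + 3 = 40
σ = (1, 2, 0): 23 + 20 + 1 = 44
σ = (2, 0, 1): 24 + 14 + 18 = 56
σ = (2, 1, 0): 24 + 14 + 1 = 39
Optimal value attained by: σ = (2, 0, 1).
Answer: det⊕(A) = 56; verdict: NONSINGULAR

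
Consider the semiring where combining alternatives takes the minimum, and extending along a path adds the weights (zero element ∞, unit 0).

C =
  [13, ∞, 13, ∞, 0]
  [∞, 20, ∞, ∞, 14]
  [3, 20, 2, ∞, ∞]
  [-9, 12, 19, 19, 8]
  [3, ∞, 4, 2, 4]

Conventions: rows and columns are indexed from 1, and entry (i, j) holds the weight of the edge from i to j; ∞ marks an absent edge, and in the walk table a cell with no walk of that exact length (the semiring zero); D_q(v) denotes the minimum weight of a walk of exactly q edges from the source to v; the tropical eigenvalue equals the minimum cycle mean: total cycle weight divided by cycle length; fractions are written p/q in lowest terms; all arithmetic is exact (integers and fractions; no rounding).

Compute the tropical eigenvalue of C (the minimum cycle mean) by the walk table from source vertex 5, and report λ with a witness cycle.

q=0: [∞, ∞, ∞, ∞, 0]
q=1: [3, ∞, 4, 2, 4]
q=2: [-7, 14, 6, 6, 3]
q=3: [-3, 18, 6, 5, -7]
q=4: [-4, 17, -3, -5, -3]
q=5: [-14, 7, -1, -1, -4]
Optimal cycle mean attained by: cycle 1->5->4->1, total 0 + 2 + (-9), length 3.
Answer: λ = -7/3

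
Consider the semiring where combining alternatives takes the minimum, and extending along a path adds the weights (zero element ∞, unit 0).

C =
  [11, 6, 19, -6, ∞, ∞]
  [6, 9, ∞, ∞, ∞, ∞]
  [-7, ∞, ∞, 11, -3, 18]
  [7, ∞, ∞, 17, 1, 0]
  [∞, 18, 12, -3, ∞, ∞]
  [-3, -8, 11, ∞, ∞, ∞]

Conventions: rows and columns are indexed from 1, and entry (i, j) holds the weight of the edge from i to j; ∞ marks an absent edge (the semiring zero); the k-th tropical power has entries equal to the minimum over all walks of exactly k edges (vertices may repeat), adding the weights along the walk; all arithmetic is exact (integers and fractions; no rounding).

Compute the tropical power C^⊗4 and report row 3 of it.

C^⊗2:
  [1, 15, 30, 5, -5, -6]
  [15, 12, 25, 0, ∞, ∞]
  [4, -1, 9, -13, 12, 11]
  [-3, -8, 11, -2, 18, 17]
  [4, 27, ∞, 14, -2, -3]
  [-2, 1, 16, -9, 8, 29]
C^⊗3:
  [-9, -14, 5, -8, 6, 5]
  [7, 21, 34, 9, 1, 0]
  [-6, 3, 22, -2, -12, -13]
  [-2, 1, 16, -9, -1, -2]
  [-6, -11, 8, -5, 15, 14]
  [-2, 4, 17, -8, -8, -9]
C^⊗4:
  [-8, -5, 10, -15, -7, -8]
  [-3, -8, 11, -2, 10, 9]
  [-16, -21, -2, -15, -1, -2]
  [-5, -10, 9, -8, -8, -9]
  [-5, -2, 13, -12, -4, -5]
  [-12, -17, 2, -11, -7, -8]
Answer: row 3 of C^⊗4 = [-16, -21, -2, -15, -1, -2]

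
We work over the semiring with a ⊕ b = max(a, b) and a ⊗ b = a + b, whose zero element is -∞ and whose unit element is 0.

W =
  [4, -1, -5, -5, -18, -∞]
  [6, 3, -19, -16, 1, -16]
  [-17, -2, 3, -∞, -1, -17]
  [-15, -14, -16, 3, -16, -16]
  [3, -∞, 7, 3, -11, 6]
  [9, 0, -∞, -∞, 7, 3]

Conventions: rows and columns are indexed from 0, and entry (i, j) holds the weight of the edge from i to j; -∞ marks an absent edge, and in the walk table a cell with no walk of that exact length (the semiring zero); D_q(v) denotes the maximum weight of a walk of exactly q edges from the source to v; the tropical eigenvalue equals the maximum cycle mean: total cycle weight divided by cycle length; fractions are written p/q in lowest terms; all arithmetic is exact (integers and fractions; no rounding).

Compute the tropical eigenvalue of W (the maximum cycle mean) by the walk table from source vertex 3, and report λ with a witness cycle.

q=0: [-∞, -∞, -∞, 0, -∞, -∞]
q=1: [-15, -14, -16, 3, -16, -16]
q=2: [-7, -11, -9, 6, -9, -10]
q=3: [-1, -8, -2, 9, -3, -3]
q=4: [6, -2, 4, 12, 4, 3]
q=5: [12, 5, 11, 15, 10, 10]
q=6: [19, 11, 17, 18, 17, 16]
Optimal cycle mean attained by: cycle 4->5->4, total 6 + 7, length 2.
Answer: λ = 13/2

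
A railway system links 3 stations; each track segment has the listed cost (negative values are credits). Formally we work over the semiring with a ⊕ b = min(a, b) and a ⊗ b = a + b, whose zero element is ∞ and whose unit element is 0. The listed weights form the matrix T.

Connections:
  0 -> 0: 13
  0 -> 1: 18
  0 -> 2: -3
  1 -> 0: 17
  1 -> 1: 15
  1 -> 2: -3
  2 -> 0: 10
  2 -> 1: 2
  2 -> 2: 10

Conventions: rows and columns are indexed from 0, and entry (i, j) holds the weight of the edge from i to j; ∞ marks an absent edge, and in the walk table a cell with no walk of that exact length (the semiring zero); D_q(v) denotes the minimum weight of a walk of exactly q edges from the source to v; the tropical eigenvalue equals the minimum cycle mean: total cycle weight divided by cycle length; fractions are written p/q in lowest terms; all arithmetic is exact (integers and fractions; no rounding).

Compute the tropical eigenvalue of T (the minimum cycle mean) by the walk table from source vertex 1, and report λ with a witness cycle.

q=0: [∞, 0, ∞]
q=1: [17, 15, -3]
q=2: [7, -1, 7]
q=3: [16, 9, -4]
Optimal cycle mean attained by: cycle 1->2->1, total (-3) + 2, length 2.
Answer: λ = -1/2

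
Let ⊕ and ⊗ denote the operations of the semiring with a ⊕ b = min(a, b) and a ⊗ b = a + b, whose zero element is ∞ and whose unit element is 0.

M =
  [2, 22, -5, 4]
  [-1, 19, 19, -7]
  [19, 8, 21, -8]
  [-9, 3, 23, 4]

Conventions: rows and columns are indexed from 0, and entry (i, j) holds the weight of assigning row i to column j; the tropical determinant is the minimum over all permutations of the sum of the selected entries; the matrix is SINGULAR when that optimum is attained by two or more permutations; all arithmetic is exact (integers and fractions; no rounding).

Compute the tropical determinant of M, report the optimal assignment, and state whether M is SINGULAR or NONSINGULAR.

σ = (0, 1, 2, 3): 2 + 19 + 21 + 4 = 46
σ = (0, 1, 3, 2): 2 + 19 + (-8) + 23 = 36
σ = (0, 2, 1, 3): 2 + 19 + 8 + 4 = 33
σ = (0, 2, 3, 1): 2 + 19 + (-8) + 3 = 16
σ = (0, 3, 1, 2): 2 + (-7) + 8 + 23 = 26
σ = (0, 3, 2, 1): 2 + (-7) + 21 + 3 = 19
σ = (1, 0, 2, 3): 22 + (-1) + 21 + 4 = 46
σ = (1, 0, 3, 2): 22 + (-1) + (-8) + 23 = 36
σ = (1, 2, 0, 3): 22 + 19 + 19 + 4 = 64
σ = (1, 2, 3, 0): 22 + 19 + (-8) + (-9) = 24
σ = (1, 3, 0, 2): 22 + (-7) + 19 + 23 = 57
σ = (1, 3, 2, 0): 22 + (-7) + 21 + (-9) = 27
σ = (2, 0, 1, 3): (-5) + (-1) + 8 + 4 = 6
σ = (2, 0, 3, 1): (-5) + (-1) + (-8) + 3 = -11
σ = (2, 1, 0, 3): (-5) + 19 + 19 + 4 = 37
σ = (2, 1, 3, 0): (-5) + 19 + (-8) + (-9) = -3
σ = (2, 3, 0, 1): (-5) + (-7) + 19 + 3 = 10
σ = (2, 3, 1, 0): (-5) + (-7) + 8 + (-9) = -13
σ = (3, 0, 1, 2): 4 + (-1) + 8 + 23 = 34
σ = (3, 0, 2, 1): 4 + (-1) + 21 + 3 = 27
σ = (3, 1, 0, 2): 4 + 19 + 19 + 23 = 65
σ = (3, 1, 2, 0): 4 + 19 + 21 + (-9) = 35
σ = (3, 2, 0, 1): 4 + 19 + 19 + 3 = 45
σ = (3, 2, 1, 0): 4 + 19 + 8 + (-9) = 22
Optimal value attained by: σ = (2, 3, 1, 0).
Answer: det⊕(M) = -13; verdict: NONSINGULAR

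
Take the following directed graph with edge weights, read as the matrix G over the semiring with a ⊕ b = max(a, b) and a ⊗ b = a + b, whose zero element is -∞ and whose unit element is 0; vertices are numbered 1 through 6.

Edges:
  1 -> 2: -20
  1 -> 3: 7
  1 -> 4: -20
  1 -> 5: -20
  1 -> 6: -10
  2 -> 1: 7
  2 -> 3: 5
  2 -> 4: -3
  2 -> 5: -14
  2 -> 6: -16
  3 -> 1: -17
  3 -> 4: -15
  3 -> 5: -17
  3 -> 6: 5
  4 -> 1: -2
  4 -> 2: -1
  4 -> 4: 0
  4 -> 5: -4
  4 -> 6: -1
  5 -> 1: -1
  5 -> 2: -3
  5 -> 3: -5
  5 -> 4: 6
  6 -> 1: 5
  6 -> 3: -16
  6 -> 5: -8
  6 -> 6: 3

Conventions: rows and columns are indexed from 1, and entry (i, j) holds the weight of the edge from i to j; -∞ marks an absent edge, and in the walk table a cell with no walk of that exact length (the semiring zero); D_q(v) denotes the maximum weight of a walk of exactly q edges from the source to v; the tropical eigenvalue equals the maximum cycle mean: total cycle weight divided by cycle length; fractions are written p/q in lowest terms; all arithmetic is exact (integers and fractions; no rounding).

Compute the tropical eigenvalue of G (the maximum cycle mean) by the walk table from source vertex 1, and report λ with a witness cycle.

q=0: [0, -∞, -∞, -∞, -∞, -∞]
q=1: [-∞, -20, 7, -20, -20, -10]
q=2: [-5, -21, -15, -8, -10, 12]
q=3: [17, -9, 2, -4, 4, 15]
q=4: [20, 1, 24, 10, 7, 18]
q=5: [23, 9, 27, 13, 10, 29]
q=6: [34, 12, 30, 16, 21, 32]
Optimal cycle mean attained by: cycle 1->3->6->1, total 7 + 5 + 5, length 3.
Answer: λ = 17/3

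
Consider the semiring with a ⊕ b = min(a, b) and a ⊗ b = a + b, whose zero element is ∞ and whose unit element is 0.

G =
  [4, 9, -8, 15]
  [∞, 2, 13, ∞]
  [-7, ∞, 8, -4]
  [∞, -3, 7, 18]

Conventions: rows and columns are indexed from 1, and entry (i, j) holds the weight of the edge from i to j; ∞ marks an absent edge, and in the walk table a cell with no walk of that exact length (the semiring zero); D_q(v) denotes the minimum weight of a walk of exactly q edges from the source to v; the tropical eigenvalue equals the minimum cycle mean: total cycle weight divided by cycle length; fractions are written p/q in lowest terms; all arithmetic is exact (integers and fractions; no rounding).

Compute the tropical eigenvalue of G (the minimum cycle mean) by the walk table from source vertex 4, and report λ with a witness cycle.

q=0: [∞, ∞, ∞, 0]
q=1: [∞, -3, 7, 18]
q=2: [0, -1, 10, 3]
q=3: [3, 0, -8, 6]
q=4: [-15, 2, -5, -12]
Optimal cycle mean attained by: cycle 1->3->1, total (-8) + (-7), length 2.
Answer: λ = -15/2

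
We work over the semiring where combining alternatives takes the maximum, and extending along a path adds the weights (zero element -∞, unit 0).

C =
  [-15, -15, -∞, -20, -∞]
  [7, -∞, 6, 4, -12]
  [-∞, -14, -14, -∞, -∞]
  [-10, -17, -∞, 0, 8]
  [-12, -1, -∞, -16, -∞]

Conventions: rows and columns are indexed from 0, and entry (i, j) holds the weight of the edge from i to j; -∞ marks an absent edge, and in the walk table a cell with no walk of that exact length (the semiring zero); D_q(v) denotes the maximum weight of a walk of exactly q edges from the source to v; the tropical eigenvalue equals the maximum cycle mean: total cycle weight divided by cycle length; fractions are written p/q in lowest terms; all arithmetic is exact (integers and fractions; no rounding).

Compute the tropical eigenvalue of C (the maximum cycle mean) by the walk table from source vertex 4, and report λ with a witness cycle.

q=0: [-∞, -∞, -∞, -∞, 0]
q=1: [-12, -1, -∞, -16, -∞]
q=2: [6, -27, 5, 3, -8]
q=3: [-7, -9, -9, 3, 11]
q=4: [-1, 10, -3, 3, 11]
q=5: [17, 10, 16, 14, 11]
Optimal cycle mean attained by: cycle 1->3->4->1, total 4 + 8 + (-1), length 3.
Answer: λ = 11/3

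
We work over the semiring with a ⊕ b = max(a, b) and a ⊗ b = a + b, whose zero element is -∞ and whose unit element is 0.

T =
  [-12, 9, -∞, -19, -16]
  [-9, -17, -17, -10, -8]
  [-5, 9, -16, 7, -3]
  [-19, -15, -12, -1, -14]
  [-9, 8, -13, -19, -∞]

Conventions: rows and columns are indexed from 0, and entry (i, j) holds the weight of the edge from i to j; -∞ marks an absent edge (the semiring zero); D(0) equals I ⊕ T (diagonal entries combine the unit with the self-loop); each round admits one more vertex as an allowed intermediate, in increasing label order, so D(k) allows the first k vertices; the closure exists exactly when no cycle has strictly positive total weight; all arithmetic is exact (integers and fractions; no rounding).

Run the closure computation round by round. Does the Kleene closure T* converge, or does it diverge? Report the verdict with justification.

D(0):
  [0, 9, -∞, -19, -16]
  [-9, 0, -17, -10, -8]
  [-5, 9, 0, 7, -3]
  [-19, -15, -12, 0, -14]
  [-9, 8, -13, -19, 0]
D(1):
  [0, 9, -∞, -19, -16]
  [-9, 0, -17, -10, -8]
  [-5, 9, 0, 7, -3]
  [-19, -10, -12, 0, -14]
  [-9, 8, -13, -19, 0]
D(2):
  [0, 9, -8, -1, 1]
  [-9, 0, -17, -10, -8]
  [0, 9, 0, 7, 1]
  [-19, -10, -12, 0, -14]
  [-1, 8, -9, -2, 0]
D(3):
  [0, 9, -8, -1, 1]
  [-9, 0, -17, -10, -8]
  [0, 9, 0, 7, 1]
  [-12, -3, -12, 0, -11]
  [-1, 8, -9, -2, 0]
D(4):
  [0, 9, -8, -1, 1]
  [-9, 0, -17, -10, -8]
  [0, 9, 0, 7, 1]
  [-12, -3, -12, 0, -11]
  [-1, 8, -9, -2, 0]
D(5):
  [0, 9, -8, -1, 1]
  [-9, 0, -17, -10, -8]
  [0, 9, 0, 7, 1]
  [-12, -3, -12, 0, -11]
  [-1, 8, -9, -2, 0]
Key observation: every diagonal entry stays at the unit through all rounds, so no improving cycle exists.
Answer: CONVERGES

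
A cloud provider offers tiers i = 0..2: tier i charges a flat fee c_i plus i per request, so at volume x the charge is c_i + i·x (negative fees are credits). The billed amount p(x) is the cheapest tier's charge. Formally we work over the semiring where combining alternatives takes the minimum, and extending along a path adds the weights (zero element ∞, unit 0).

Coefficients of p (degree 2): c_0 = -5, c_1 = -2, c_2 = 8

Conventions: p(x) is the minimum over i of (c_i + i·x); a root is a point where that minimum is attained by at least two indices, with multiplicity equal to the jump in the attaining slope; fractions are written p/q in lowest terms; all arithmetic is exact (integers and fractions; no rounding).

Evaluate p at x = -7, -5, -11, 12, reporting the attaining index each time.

p(-7) = min(-5+0·(-7)=-5, -2+1·(-7)=-9, 8+2·(-7)=-6) = -9 (attained by i=1)
p(-5) = min(-5+0·(-5)=-5, -2+1·(-5)=-7, 8+2·(-5)=-2) = -7 (attained by i=1)
p(-11) = min(-5+0·(-11)=-5, -2+1·(-11)=-13, 8+2·(-11)=-14) = -14 (attained by i=2)
p(12) = min(-5+0·12=-5, -2+1·12=10, 8+2·12=32) = -5 (attained by i=0)
Answer: p(-7) = -9; p(-5) = -7; p(-11) = -14; p(12) = -5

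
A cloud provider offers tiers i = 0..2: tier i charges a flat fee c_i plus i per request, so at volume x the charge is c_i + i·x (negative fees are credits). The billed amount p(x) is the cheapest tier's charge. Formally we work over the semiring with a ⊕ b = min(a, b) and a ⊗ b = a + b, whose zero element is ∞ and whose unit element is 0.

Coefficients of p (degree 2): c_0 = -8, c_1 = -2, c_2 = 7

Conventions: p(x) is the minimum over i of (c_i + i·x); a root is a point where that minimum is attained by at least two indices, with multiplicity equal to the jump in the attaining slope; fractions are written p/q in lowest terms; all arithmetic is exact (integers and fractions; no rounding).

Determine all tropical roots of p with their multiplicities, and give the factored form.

hull edge (i=0, c=-8) to (i=1, c=-2): slope 6, span 1
hull edge (i=1, c=-2) to (i=2, c=7): slope 9, span 1
Factored form: p(x) = 7 ⊗ (x ⊕ (-9)) ⊗ (x ⊕ (-6))
Answer: roots = -9 (mult 1), -6 (mult 1)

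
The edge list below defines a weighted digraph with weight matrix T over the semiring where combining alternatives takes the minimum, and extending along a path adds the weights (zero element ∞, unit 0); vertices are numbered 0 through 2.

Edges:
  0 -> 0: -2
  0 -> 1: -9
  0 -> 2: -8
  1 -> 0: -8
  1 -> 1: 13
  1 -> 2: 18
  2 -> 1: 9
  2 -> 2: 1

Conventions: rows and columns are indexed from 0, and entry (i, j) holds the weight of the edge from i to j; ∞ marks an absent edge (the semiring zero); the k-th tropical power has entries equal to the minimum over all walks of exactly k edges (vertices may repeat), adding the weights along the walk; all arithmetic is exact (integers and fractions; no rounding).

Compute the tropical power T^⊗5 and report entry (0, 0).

T^⊗2:
  [-17, -11, -10]
  [-10, -17, -16]
  [1, 10, 2]
T^⊗3:
  [-19, -26, -25]
  [-25, -19, -18]
  [-1, -8, -7]
T^⊗4:
  [-34, -28, -27]
  [-27, -34, -33]
  [-16, -10, -9]
T^⊗5:
  [-36, -43, -42]
  [-42, -36, -35]
  [-18, -25, -24]
Key observation: the optimum is the walk 0->0->1->0->1->0, with weight (-2) + (-9) + (-8) + (-9) + (-8) = -36.
Optimal value attained by: walk 0->0->1->0->1->0.
Answer: (T^⊗5)[0][0] = -36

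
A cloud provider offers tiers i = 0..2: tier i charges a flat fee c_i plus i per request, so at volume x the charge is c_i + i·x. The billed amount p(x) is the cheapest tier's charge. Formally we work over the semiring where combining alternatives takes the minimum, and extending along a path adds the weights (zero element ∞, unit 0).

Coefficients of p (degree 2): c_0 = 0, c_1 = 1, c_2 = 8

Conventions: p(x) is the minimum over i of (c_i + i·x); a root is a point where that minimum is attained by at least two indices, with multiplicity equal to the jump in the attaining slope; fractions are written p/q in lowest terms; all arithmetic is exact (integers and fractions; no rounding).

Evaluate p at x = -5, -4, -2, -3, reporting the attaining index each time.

p(-5) = min(0+0·(-5)=0, 1+1·(-5)=-4, 8+2·(-5)=-2) = -4 (attained by i=1)
p(-4) = min(0+0·(-4)=0, 1+1·(-4)=-3, 8+2·(-4)=0) = -3 (attained by i=1)
p(-2) = min(0+0·(-2)=0, 1+1·(-2)=-1, 8+2·(-2)=4) = -1 (attained by i=1)
p(-3) = min(0+0·(-3)=0, 1+1·(-3)=-2, 8+2·(-3)=2) = -2 (attained by i=1)
Answer: p(-5) = -4; p(-4) = -3; p(-2) = -1; p(-3) = -2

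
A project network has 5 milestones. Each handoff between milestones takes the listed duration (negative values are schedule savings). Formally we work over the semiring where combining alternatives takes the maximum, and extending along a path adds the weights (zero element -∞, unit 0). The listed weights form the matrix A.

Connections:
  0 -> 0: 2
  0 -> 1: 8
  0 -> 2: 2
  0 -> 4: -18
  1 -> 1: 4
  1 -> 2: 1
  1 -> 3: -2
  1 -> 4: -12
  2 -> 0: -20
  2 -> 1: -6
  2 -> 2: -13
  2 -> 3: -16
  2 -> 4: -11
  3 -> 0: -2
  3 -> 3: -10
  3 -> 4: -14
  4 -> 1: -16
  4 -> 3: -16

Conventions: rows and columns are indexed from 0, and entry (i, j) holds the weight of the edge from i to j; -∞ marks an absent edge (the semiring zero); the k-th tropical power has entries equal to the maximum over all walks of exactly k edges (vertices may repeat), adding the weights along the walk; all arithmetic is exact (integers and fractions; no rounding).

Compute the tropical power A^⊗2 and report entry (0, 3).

A^⊗2:
  [4, 12, 9, 6, -4]
  [-4, 8, 5, 2, -8]
  [-18, -2, -5, -8, -18]
  [0, 6, 0, -20, -20]
  [-18, -12, -15, -18, -28]
Key observation: the optimum is the walk 0->1->3, with weight 8 + (-2) = 6.
Optimal value attained by: walk 0->1->3.
Answer: (A^⊗2)[0][3] = 6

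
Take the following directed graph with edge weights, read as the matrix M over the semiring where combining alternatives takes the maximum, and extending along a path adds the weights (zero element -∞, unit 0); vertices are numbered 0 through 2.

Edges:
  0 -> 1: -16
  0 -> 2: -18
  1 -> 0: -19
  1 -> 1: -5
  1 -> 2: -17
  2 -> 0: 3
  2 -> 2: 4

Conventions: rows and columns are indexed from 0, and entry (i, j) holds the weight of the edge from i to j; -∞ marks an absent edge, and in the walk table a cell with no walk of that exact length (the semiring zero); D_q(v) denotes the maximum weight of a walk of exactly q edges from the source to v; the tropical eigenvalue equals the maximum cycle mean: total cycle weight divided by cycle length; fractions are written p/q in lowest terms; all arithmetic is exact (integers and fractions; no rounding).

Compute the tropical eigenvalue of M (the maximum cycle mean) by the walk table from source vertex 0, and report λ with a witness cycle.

q=0: [0, -∞, -∞]
q=1: [-∞, -16, -18]
q=2: [-15, -21, -14]
q=3: [-11, -26, -10]
Optimal cycle mean attained by: cycle 2->2, total 4, length 1.
Answer: λ = 4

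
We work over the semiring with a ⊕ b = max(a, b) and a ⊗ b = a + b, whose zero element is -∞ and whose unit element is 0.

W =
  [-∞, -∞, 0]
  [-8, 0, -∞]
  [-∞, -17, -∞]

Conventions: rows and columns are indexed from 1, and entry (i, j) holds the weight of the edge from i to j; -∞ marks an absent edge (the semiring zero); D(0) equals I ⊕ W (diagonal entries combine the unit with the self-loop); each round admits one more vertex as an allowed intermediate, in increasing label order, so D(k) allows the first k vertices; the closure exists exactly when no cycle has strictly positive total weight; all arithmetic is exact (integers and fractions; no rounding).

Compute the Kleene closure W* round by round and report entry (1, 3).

D(0):
  [0, -∞, 0]
  [-8, 0, -∞]
  [-∞, -17, 0]
D(1):
  [0, -∞, 0]
  [-8, 0, -8]
  [-∞, -17, 0]
D(2):
  [0, -∞, 0]
  [-8, 0, -8]
  [-25, -17, 0]
D(3):
  [0, -17, 0]
  [-8, 0, -8]
  [-25, -17, 0]
Answer: W*[1][3] = 0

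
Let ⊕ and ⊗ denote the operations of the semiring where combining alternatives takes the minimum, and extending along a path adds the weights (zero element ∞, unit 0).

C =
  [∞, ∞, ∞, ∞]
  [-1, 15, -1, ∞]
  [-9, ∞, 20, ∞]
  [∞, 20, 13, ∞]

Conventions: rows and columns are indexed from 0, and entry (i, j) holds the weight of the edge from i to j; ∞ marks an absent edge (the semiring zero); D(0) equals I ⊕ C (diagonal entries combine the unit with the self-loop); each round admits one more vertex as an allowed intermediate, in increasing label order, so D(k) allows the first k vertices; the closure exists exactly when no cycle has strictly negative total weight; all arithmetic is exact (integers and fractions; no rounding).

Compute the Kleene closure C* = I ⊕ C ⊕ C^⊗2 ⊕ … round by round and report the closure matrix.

D(0):
  [0, ∞, ∞, ∞]
  [-1, 0, -1, ∞]
  [-9, ∞, 0, ∞]
  [∞, 20, 13, 0]
D(1):
  [0, ∞, ∞, ∞]
  [-1, 0, -1, ∞]
  [-9, ∞, 0, ∞]
  [∞, 20, 13, 0]
D(2):
  [0, ∞, ∞, ∞]
  [-1, 0, -1, ∞]
  [-9, ∞, 0, ∞]
  [19, 20, 13, 0]
D(3):
  [0, ∞, ∞, ∞]
  [-10, 0, -1, ∞]
  [-9, ∞, 0, ∞]
  [4, 20, 13, 0]
D(4):
  [0, ∞, ∞, ∞]
  [-10, 0, -1, ∞]
  [-9, ∞, 0, ∞]
  [4, 20, 13, 0]
Answer: C* = [[0, ∞, ∞, ∞], [-10, 0, -1, ∞], [-9, ∞, 0, ∞], [4, 20, 13, 0]]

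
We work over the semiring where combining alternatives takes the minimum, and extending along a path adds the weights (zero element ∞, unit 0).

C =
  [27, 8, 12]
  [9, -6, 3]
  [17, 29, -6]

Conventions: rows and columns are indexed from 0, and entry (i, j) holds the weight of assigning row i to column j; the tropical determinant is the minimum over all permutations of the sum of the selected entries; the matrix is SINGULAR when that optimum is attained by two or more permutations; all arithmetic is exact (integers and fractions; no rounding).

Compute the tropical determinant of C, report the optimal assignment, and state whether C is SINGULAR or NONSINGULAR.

σ = (0, 1, 2): 27 + (-6) + (-6) = 15
σ = (0, 2, 1): 27 + 3 + 29 = 59
σ = (1, 0, 2): 8 + 9 + (-6) = 11
σ = (1, 2, 0): 8 + 3 + 17 = 28
σ = (2, 0, 1): 12 + 9 + 29 = 50
σ = (2, 1, 0): 12 + (-6) + 17 = 23
Optimal value attained by: σ = (1, 0, 2).
Answer: det⊕(C) = 11; verdict: NONSINGULAR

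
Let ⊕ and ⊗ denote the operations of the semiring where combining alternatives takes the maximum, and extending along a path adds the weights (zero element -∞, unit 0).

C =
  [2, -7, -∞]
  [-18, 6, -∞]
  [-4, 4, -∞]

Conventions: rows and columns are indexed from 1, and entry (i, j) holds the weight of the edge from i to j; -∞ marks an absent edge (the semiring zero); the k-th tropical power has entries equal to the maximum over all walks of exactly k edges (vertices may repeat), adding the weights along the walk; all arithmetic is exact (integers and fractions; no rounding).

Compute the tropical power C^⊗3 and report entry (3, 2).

C^⊗2:
  [4, -1, -∞]
  [-12, 12, -∞]
  [-2, 10, -∞]
C^⊗3:
  [6, 5, -∞]
  [-6, 18, -∞]
  [0, 16, -∞]
Key observation: the optimum is the walk 3->2->2->2, with weight 4 + 6 + 6 = 16.
Optimal value attained by: walk 3->2->2->2.
Answer: (C^⊗3)[3][2] = 16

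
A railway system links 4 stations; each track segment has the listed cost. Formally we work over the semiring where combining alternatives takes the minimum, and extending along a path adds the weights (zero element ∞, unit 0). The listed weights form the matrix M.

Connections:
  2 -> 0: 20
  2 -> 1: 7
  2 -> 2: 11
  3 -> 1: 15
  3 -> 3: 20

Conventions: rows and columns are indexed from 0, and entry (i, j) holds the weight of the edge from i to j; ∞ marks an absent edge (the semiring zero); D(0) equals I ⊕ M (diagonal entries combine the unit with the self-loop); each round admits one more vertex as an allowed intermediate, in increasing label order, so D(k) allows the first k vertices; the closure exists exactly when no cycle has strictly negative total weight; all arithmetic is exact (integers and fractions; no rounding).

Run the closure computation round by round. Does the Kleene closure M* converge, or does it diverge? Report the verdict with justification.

D(0):
  [0, ∞, ∞, ∞]
  [∞, 0, ∞, ∞]
  [20, 7, 0, ∞]
  [∞, 15, ∞, 0]
D(1):
  [0, ∞, ∞, ∞]
  [∞, 0, ∞, ∞]
  [20, 7, 0, ∞]
  [∞, 15, ∞, 0]
D(2):
  [0, ∞, ∞, ∞]
  [∞, 0, ∞, ∞]
  [20, 7, 0, ∞]
  [∞, 15, ∞, 0]
D(3):
  [0, ∞, ∞, ∞]
  [∞, 0, ∞, ∞]
  [20, 7, 0, ∞]
  [∞, 15, ∞, 0]
D(4):
  [0, ∞, ∞, ∞]
  [∞, 0, ∞, ∞]
  [20, 7, 0, ∞]
  [∞, 15, ∞, 0]
Key observation: every diagonal entry stays at the unit through all rounds, so no improving cycle exists.
Answer: CONVERGES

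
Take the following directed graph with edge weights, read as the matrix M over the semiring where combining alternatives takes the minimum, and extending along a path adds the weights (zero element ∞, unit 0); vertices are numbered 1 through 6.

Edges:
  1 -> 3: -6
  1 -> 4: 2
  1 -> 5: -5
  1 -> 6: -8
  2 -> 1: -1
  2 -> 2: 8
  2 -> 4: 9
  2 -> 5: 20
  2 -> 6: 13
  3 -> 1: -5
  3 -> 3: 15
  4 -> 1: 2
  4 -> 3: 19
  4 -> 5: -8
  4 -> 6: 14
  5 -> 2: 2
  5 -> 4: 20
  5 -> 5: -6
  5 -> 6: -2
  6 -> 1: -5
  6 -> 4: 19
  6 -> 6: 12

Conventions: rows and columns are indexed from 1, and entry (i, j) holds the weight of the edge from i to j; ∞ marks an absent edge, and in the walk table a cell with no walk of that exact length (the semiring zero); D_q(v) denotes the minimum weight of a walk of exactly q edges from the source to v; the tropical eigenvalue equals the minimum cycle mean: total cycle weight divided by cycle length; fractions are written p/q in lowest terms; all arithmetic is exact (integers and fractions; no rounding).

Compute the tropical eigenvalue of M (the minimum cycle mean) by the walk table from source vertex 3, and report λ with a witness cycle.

q=0: [∞, ∞, 0, ∞, ∞, ∞]
q=1: [-5, ∞, 15, ∞, ∞, ∞]
q=2: [10, ∞, -11, -3, -10, -13]
q=3: [-18, -8, 4, 6, -16, -12]
q=4: [-17, -14, -24, -16, -23, -26]
q=5: [-31, -21, -23, -15, -29, -25]
q=6: [-30, -27, -37, -29, -36, -39]
Optimal cycle mean attained by: cycle 1->6->1, total (-8) + (-5), length 2.
Answer: λ = -13/2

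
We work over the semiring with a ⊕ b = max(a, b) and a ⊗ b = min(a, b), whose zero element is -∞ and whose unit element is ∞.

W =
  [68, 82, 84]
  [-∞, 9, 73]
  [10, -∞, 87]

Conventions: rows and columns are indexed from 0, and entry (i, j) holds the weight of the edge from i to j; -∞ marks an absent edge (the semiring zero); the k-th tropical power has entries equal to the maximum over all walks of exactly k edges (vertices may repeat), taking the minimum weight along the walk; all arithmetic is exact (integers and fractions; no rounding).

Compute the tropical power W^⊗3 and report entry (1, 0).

W^⊗2:
  [68, 68, 84]
  [10, 9, 73]
  [10, 10, 87]
W^⊗3:
  [68, 68, 84]
  [10, 10, 73]
  [10, 10, 87]
Key observation: the optimum is the walk 1->2->0->0, with weight 73 min 10 min 68 = 10.
Optimal value attained by: walk 1->2->0->0.
Answer: (W^⊗3)[1][0] = 10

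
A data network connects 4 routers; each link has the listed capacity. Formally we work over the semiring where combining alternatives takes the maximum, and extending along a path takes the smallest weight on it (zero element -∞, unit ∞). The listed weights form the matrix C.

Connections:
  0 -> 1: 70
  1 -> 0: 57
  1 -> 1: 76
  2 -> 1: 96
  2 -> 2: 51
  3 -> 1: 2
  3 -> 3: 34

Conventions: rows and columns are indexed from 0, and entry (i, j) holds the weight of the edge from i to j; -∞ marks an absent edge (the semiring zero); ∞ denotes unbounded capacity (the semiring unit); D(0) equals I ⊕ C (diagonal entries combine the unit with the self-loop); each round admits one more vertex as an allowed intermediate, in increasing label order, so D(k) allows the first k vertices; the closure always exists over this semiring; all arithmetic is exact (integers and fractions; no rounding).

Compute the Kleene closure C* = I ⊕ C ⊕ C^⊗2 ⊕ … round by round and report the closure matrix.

D(0):
  [∞, 70, -∞, -∞]
  [57, ∞, -∞, -∞]
  [-∞, 96, ∞, -∞]
  [-∞, 2, -∞, ∞]
D(1):
  [∞, 70, -∞, -∞]
  [57, ∞, -∞, -∞]
  [-∞, 96, ∞, -∞]
  [-∞, 2, -∞, ∞]
D(2):
  [∞, 70, -∞, -∞]
  [57, ∞, -∞, -∞]
  [57, 96, ∞, -∞]
  [2, 2, -∞, ∞]
D(3):
  [∞, 70, -∞, -∞]
  [57, ∞, -∞, -∞]
  [57, 96, ∞, -∞]
  [2, 2, -∞, ∞]
D(4):
  [∞, 70, -∞, -∞]
  [57, ∞, -∞, -∞]
  [57, 96, ∞, -∞]
  [2, 2, -∞, ∞]
Answer: C* = [[∞, 70, -∞, -∞], [57, ∞, -∞, -∞], [57, 96, ∞, -∞], [2, 2, -∞, ∞]]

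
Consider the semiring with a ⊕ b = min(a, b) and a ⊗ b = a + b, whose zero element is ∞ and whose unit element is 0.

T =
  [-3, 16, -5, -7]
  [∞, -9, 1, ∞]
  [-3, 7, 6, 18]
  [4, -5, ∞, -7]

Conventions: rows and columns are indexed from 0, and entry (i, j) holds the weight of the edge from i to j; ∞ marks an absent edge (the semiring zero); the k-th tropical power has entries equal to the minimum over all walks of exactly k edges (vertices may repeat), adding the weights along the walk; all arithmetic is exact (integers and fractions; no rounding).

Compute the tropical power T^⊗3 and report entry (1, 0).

T^⊗2:
  [-8, -12, -8, -14]
  [-2, -18, -8, 19]
  [-6, -2, -8, -10]
  [-3, -14, -4, -14]
T^⊗3:
  [-11, -21, -13, -21]
  [-11, -27, -17, -9]
  [-11, -15, -11, -17]
  [-10, -23, -13, -21]
Key observation: the optimum is the walk 1->1->2->0, with weight (-9) + 1 + (-3) = -11.
Optimal value attained by: walk 1->1->2->0.
Answer: (T^⊗3)[1][0] = -11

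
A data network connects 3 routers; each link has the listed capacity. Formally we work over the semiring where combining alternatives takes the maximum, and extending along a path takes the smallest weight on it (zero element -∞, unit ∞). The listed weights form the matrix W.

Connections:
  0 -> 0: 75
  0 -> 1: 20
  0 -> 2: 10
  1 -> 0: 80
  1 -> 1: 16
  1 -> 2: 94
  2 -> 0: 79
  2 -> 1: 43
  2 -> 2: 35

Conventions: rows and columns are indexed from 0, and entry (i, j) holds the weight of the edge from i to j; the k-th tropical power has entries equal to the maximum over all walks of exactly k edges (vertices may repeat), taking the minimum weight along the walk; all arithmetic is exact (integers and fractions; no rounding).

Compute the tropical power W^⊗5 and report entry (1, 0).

W^⊗2:
  [75, 20, 20]
  [79, 43, 35]
  [75, 35, 43]
W^⊗3:
  [75, 20, 20]
  [75, 35, 43]
  [75, 43, 35]
W^⊗4:
  [75, 20, 20]
  [75, 43, 35]
  [75, 35, 43]
W^⊗5:
  [75, 20, 20]
  [75, 35, 43]
  [75, 43, 35]
Key observation: the optimum is the walk 1->0->0->0->0->0, with weight 80 min 75 min 75 min 75 min 75 = 75.
Optimal value attained by: walk 1->0->0->0->0->0.
Answer: (W^⊗5)[1][0] = 75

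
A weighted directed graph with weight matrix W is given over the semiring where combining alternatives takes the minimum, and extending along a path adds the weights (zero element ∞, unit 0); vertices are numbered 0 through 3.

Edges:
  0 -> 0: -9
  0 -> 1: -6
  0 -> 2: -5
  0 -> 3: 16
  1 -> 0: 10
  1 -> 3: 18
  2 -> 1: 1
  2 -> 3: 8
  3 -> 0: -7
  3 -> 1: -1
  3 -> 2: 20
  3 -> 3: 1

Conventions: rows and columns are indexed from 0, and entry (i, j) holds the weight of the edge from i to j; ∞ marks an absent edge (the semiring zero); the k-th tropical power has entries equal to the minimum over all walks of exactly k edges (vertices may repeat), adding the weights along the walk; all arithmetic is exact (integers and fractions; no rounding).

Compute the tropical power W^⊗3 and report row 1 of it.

W^⊗2:
  [-18, -15, -14, 3]
  [1, 4, 5, 19]
  [1, 7, 28, 9]
  [-16, -13, -12, 2]
W^⊗3:
  [-27, -24, -23, -6]
  [-8, -5, -4, 13]
  [-8, -5, -4, 10]
  [-25, -22, -21, -4]
Answer: row 1 of W^⊗3 = [-8, -5, -4, 13]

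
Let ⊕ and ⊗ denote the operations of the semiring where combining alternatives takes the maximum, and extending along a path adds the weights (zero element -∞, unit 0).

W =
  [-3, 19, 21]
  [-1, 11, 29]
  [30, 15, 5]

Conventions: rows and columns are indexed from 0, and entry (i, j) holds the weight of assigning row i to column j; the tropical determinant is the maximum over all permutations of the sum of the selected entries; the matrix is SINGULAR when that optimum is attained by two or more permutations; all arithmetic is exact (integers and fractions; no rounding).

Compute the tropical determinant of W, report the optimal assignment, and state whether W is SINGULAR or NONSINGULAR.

σ = (0, 1, 2): (-3) + 11 + 5 = 13
σ = (0, 2, 1): (-3) + 29 + 15 = 41
σ = (1, 0, 2): 19 + (-1) + 5 = 23
σ = (1, 2, 0): 19 + 29 + 30 = 78
σ = (2, 0, 1): 21 + (-1) + 15 = 35
σ = (2, 1, 0): 21 + 11 + 30 = 62
Optimal value attained by: σ = (1, 2, 0).
Answer: det⊕(W) = 78; verdict: NONSINGULAR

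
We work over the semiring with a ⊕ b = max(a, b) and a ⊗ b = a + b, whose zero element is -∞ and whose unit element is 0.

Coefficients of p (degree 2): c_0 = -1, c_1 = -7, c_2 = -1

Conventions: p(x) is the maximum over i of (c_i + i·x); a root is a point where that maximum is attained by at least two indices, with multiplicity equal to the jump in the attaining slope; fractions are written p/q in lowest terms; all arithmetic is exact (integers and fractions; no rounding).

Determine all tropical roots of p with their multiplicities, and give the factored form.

hull edge (i=0, c=-1) to (i=2, c=-1): slope 0, span 2
Factored form: p(x) = -1 ⊗ (x ⊕ 0) ⊗ (x ⊕ 0)
Answer: roots = 0 (mult 2)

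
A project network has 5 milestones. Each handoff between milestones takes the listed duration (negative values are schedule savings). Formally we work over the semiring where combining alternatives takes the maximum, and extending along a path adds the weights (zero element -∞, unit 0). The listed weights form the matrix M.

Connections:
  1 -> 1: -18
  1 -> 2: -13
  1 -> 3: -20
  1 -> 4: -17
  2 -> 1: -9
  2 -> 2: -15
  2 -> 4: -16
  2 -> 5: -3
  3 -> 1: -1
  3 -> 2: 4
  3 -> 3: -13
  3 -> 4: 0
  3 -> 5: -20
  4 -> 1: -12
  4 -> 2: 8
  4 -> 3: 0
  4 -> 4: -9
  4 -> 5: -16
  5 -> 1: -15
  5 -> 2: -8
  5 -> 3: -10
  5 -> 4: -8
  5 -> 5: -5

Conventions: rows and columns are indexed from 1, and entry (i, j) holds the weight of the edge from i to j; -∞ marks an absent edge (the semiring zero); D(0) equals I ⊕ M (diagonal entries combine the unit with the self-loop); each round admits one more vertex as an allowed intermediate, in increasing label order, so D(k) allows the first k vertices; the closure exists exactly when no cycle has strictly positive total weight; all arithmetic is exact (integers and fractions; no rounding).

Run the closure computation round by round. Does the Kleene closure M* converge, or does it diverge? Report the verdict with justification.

D(0):
  [0, -13, -20, -17, -∞]
  [-9, 0, -∞, -16, -3]
  [-1, 4, 0, 0, -20]
  [-12, 8, 0, 0, -16]
  [-15, -8, -10, -8, 0]
D(1):
  [0, -13, -20, -17, -∞]
  [-9, 0, -29, -16, -3]
  [-1, 4, 0, 0, -20]
  [-12, 8, 0, 0, -16]
  [-15, -8, -10, -8, 0]
D(2):
  [0, -13, -20, -17, -16]
  [-9, 0, -29, -16, -3]
  [-1, 4, 0, 0, 1]
  [-1, 8, 0, 0, 5]
  [-15, -8, -10, -8, 0]
D(3):
  [0, -13, -20, -17, -16]
  [-9, 0, -29, -16, -3]
  [-1, 4, 0, 0, 1]
  [-1, 8, 0, 0, 5]
  [-11, -6, -10, -8, 0]
D(4):
  [0, -9, -17, -17, -12]
  [-9, 0, -16, -16, -3]
  [-1, 8, 0, 0, 5]
  [-1, 8, 0, 0, 5]
  [-9, 0, -8, -8, 0]
D(5):
  [0, -9, -17, -17, -12]
  [-9, 0, -11, -11, -3]
  [-1, 8, 0, 0, 5]
  [-1, 8, 0, 0, 5]
  [-9, 0, -8, -8, 0]
Key observation: every diagonal entry stays at the unit through all rounds, so no improving cycle exists.
Answer: CONVERGES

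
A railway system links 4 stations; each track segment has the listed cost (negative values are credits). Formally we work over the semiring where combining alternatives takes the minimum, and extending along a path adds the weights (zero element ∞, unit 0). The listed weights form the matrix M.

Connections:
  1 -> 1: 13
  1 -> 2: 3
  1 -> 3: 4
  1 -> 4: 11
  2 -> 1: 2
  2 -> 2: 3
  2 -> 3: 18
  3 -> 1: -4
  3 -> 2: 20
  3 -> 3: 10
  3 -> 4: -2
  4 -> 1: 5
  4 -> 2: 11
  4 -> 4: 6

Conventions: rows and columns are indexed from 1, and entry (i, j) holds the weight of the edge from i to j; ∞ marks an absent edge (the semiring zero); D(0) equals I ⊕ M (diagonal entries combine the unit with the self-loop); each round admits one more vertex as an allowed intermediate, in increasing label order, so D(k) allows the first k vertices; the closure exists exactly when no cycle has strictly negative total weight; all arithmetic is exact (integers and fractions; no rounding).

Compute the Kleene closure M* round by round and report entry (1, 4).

D(0):
  [0, 3, 4, 11]
  [2, 0, 18, ∞]
  [-4, 20, 0, -2]
  [5, 11, ∞, 0]
D(1):
  [0, 3, 4, 11]
  [2, 0, 6, 13]
  [-4, -1, 0, -2]
  [5, 8, 9, 0]
D(2):
  [0, 3, 4, 11]
  [2, 0, 6, 13]
  [-4, -1, 0, -2]
  [5, 8, 9, 0]
D(3):
  [0, 3, 4, 2]
  [2, 0, 6, 4]
  [-4, -1, 0, -2]
  [5, 8, 9, 0]
D(4):
  [0, 3, 4, 2]
  [2, 0, 6, 4]
  [-4, -1, 0, -2]
  [5, 8, 9, 0]
Answer: M*[1][4] = 2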